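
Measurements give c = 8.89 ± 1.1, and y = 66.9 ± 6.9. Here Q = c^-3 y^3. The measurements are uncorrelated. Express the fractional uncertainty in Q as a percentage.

Products/powers → add relative errors in quadrature, weighted by exponent:
  (-3·δc/c)² = (-3×0.124)² = 0.138;  (3·δy/y)² = (3×0.103)² = 0.0957
δQ/Q = √(0.234) = 0.483

48.3%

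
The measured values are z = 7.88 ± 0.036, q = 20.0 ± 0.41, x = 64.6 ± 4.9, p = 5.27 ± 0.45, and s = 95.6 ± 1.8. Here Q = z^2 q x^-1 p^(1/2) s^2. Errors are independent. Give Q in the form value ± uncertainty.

(4.03 ± 0.393) × 10^5

Q is a product of powers, so relative uncertainties combine in quadrature:
  (2·δz/z)² = (2×0.00457)² = 8.35e-05;  (1·δq/q)² = (1×0.0205)² = 0.000420;  (-1·δx/x)² = (-1×0.0759)² = 0.00575;  (½·δp/p)² = (0.5×0.0854)² = 0.00182;  (2·δs/s)² = (2×0.0188)² = 0.00142
δQ/Q = √(0.00950) = 0.0975
Q = 4.03e+05, so δQ = 0.0975 × 4.03e+05 = 39300.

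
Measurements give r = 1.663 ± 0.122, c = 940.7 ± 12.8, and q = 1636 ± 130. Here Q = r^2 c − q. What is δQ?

405

Let p = r^2·c = 2602. δp/p = √((2·δr/r)² + (1·δc/c)²) = √(0.0215 + 0.000185) = 0.147, so δp = 383.
Q = p − q: δQ = √(δp² + δq²) = √(1.47e+05 + 16900) = 405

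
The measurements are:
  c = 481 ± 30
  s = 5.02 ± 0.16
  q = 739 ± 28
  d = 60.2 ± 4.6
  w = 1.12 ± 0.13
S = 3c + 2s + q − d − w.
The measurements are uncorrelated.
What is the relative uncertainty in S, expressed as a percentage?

Each term contributes (cᵢ δxᵢ)² to (δS)²:
  (3·δc)² = 8100;  (2·δs)² = 0.102;  (δq)² = 784;  (δd)² = 21.2;  (δw)² = 0.0169
δS = √(8910) = 94.4
S = 2130, so δS/S = 94.4/2130 = 0.0443.

4.43%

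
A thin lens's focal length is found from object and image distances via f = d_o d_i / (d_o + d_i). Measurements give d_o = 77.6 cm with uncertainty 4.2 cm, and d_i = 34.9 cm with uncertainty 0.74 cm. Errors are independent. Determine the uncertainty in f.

0.536 cm

∂f/∂d_o = (d_i/(d_o+d_i))² = 0.0962;  ∂f/∂d_i = (d_o/(d_o+d_i))² = 0.476
δf = √((∂f/∂d_o · δd_o)² + (∂f/∂d_i · δd_i)²) = √(0.163 + 0.124) = 0.536 cm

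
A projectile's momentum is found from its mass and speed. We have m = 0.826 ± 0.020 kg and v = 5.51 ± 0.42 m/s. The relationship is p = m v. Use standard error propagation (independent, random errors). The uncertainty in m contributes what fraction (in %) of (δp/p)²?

9.17%

(δp/p)² = (1·δm/m)² + (1·δv/v)²
  m term: (1×0.0242)² = 0.000586
  v term: (1×0.0762)² = 0.00581
Total = 0.00640. Share from m = 0.000586/0.00640 = 0.0917.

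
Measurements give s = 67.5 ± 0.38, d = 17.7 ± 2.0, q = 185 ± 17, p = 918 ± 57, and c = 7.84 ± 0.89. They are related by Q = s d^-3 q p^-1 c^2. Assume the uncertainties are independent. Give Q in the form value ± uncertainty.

0.151 ± 0.0638

Since Q is a product/quotient, work with relative uncertainties:
  (1·δs/s)² = (1×0.00563)² = 3.17e-05;  (-3·δd/d)² = (-3×0.113)² = 0.115;  (1·δq/q)² = (1×0.0919)² = 0.00844;  (-1·δp/p)² = (-1×0.0621)² = 0.00386;  (2·δc/c)² = (2×0.114)² = 0.0515
δQ/Q = √(0.179) = 0.423
Q = 0.151, so δQ = 0.423 × 0.151 = 0.0638.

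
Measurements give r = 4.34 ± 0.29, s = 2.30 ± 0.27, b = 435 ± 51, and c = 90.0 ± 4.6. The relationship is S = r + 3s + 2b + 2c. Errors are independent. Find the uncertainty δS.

102

Each term contributes (cᵢ δxᵢ)² to (δS)²:
  (δr)² = 0.0841;  (3·δs)² = 0.656;  (2·δb)² = 10400;  (2·δc)² = 84.6
δS = √(10500) = 102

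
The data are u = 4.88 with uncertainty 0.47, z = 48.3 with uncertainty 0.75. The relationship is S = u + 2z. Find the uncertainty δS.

S is a linear combination, so absolute uncertainties add in quadrature:
  (δu)² = 0.221;  (2·δz)² = 2.25
δS = √(2.47) = 1.57

1.57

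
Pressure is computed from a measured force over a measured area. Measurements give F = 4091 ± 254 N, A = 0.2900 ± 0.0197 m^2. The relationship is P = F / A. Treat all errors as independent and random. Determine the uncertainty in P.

Products/powers → add relative errors in quadrature, weighted by exponent:
  (1·δF/F)² = (1×0.0621)² = 0.00385;  (-1·δA/A)² = (-1×0.0679)² = 0.00461
δP/P = √(0.00847) = 0.0920
P = 14110 Pa, so δP = 0.0920 × 14110 = 1300 Pa.

1300 Pa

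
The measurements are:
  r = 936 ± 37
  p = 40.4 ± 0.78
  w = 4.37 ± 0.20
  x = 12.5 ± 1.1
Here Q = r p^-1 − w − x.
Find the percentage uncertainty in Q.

Let h = r·p^-1 = 23.2. δh/h = √((1·δr/r)² + (-1·δp/p)²) = √(0.00156 + 0.000373) = 0.0440, so δh = 1.02.
Q = h − w − x: δQ = √(δh² + δw² + δx²) = √(1.04 + 0.0400 + 1.21) = 1.51
Q = 6.30, so δQ/Q = 1.51/6.30 = 0.240.

24.0%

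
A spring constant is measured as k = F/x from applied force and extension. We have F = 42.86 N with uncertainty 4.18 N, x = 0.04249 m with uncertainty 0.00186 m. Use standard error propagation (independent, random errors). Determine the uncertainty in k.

108 N/m

For a monomial k ∝ F, x^-1, fractional errors add in quadrature:
  (1·δF/F)² = (1×0.0975)² = 0.00951;  (-1·δx/x)² = (-1×0.0438)² = 0.00192
δk/k = √(0.0114) = 0.107
k = 1009 N/m, so δk = 0.107 × 1009 = 108 N/m.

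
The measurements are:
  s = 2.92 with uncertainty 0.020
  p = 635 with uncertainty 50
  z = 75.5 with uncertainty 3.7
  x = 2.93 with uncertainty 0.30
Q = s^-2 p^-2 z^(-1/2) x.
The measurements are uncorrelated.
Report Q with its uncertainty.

(9.81 ± 1.86) × 10^-8

Q is a product of powers, so relative uncertainties combine in quadrature:
  (-2·δs/s)² = (-2×0.00685)² = 0.000188;  (-2·δp/p)² = (-2×0.0787)² = 0.0248;  (−½·δz/z)² = (-0.5×0.0490)² = 0.000600;  (1·δx/x)² = (1×0.102)² = 0.0105
δQ/Q = √(0.0361) = 0.190
Q = 9.81e-08, so δQ = 0.190 × 9.81e-08 = 1.86e-08.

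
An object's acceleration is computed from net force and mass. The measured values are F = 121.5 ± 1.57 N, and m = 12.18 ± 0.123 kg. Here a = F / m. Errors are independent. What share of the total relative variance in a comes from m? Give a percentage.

37.9%

(δa/a)² = (1·δF/F)² + (-1·δm/m)²
  F term: (1×0.0129)² = 0.000167
  m term: (-1×0.0101)² = 0.000102
Total = 0.000269. Share from m = 0.000102/0.000269 = 0.379.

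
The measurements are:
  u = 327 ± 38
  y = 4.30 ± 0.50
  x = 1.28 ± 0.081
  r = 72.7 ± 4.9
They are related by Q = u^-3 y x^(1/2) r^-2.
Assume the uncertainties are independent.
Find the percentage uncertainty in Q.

39.3%

Relative error in a monomial: (δQ/Q)² = Σ (nᵢ · δxᵢ/xᵢ)².
  (-3·δu/u)² = (-3×0.116)² = 0.122;  (1·δy/y)² = (1×0.116)² = 0.0135;  (½·δx/x)² = (0.5×0.0633)² = 0.00100;  (-2·δr/r)² = (-2×0.0674)² = 0.0182
δQ/Q = √(0.154) = 0.393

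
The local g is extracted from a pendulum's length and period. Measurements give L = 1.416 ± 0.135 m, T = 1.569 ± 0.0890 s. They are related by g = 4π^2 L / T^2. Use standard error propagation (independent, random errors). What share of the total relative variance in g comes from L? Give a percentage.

41.4%

(δg/g)² = (1·δL/L)² + (-2·δT/T)²
  L term: (1×0.0953)² = 0.00909
  T term: (-2×0.0567)² = 0.0129
Total = 0.0220. Share from L = 0.00909/0.0220 = 0.414.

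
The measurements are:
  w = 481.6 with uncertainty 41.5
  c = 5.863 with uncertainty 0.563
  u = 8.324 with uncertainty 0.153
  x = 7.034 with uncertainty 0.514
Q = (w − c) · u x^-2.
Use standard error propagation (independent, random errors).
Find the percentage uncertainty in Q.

17.1%

Let h = w − c = 475.7. δh = √(δw² + δc²) = √(1720 + 0.317) = 41.5, so δh/h = 0.0872.
Q is then a monomial in h, u, x:
δQ/Q = √((δh/h)² + (1·δu/u)² + (-2·δx/x)²) = √(0.00761 + 0.000338 + 0.0214) = 0.171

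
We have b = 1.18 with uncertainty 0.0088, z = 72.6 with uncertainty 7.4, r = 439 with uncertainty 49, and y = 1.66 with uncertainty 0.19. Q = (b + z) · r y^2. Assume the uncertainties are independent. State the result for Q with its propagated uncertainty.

89300 ± 24400

Let u = b + z = 73.8. δu = √(δb² + δz²) = √(7.74e-05 + 54.8) = 7.40, so δu/u = 0.100.
Q is then a monomial in u, r, y:
δQ/Q = √((δu/u)² + (1·δr/r)² + (2·δy/y)²) = √(0.0101 + 0.0125 + 0.0524) = 0.274
Q = 89300, so δQ = 0.274 × 89300 = 24400.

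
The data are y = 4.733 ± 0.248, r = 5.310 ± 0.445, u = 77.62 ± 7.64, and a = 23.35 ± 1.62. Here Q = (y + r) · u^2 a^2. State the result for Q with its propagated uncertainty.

Let w = y + r = 10.04. δw = √(δy² + δr²) = √(0.0615 + 0.198) = 0.509, so δw/w = 0.0507.
Q is then a monomial in w, u, a:
δQ/Q = √((δw/w)² + (2·δu/u)² + (2·δa/a)²) = √(0.00257 + 0.0388 + 0.0193) = 0.246
Q = 3.299e+07, so δQ = 0.246 × 3.299e+07 = 8.12e+06.

(3.299 ± 0.812) × 10^7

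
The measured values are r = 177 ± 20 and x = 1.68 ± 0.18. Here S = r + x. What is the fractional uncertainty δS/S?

0.112

Sums and differences: (δS)² = Σ (cᵢ δxᵢ)².
  (δr)² = 400;  (δx)² = 0.0324
δS = √(400) = 20.0
S = 179, so δS/S = 20.0/179 = 0.112.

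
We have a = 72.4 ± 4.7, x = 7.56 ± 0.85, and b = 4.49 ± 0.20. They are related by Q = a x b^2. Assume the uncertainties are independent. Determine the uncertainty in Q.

For a monomial Q ∝ a, x, b^2, fractional errors add in quadrature:
  (1·δa/a)² = (1×0.0649)² = 0.00421;  (1·δx/x)² = (1×0.112)² = 0.0126;  (2·δb/b)² = (2×0.0445)² = 0.00794
δQ/Q = √(0.0248) = 0.157
Q = 11000, so δQ = 0.157 × 11000 = 1740.

1740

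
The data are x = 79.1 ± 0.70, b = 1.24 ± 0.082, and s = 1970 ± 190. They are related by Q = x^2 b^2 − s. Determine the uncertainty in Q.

1300

Let p = x^2·b^2 = 9620. δp/p = √((2·δx/x)² + (2·δb/b)²) = √(0.000313 + 0.0175) = 0.133, so δp = 1280.
Q = p − s: δQ = √(δp² + δs²) = √(1.65e+06 + 36100) = 1300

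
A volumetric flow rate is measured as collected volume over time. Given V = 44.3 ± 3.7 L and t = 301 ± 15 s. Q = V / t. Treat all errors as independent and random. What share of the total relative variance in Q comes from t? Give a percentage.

(δQ/Q)² = (1·δV/V)² + (-1·δt/t)²
  V term: (1×0.0835)² = 0.00698
  t term: (-1×0.0498)² = 0.00248
Total = 0.00946. Share from t = 0.00248/0.00946 = 0.263.

26.3%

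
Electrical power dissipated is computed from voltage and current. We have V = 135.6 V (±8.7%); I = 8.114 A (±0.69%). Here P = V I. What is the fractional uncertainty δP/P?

0.0873

Relative error in a monomial: (δP/P)² = Σ (nᵢ · δxᵢ/xᵢ)².
  (1·δV/V)² = (1×0.0870)² = 0.00757;  (1·δI/I)² = (1×0.00690)² = 4.76e-05
δP/P = √(0.00762) = 0.0873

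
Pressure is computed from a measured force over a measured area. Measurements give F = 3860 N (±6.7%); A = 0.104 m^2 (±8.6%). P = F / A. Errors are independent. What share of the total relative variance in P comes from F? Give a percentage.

37.8%

(δP/P)² = (1·δF/F)² + (-1·δA/A)²
  F term: (1×0.0670)² = 0.00449
  A term: (-1×0.0860)² = 0.00740
Total = 0.0119. Share from F = 0.00449/0.0119 = 0.378.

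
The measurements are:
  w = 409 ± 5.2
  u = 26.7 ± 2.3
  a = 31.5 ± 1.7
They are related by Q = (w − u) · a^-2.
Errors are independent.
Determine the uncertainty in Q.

0.0420

Let h = w − u = 382. δh = √(δw² + δu²) = √(27.0 + 5.29) = 5.69, so δh/h = 0.0149.
Q is then a monomial in h, a:
δQ/Q = √((δh/h)² + (-2·δa/a)²) = √(0.000221 + 0.0117) = 0.109
Q = 0.385, so δQ = 0.109 × 0.385 = 0.0420.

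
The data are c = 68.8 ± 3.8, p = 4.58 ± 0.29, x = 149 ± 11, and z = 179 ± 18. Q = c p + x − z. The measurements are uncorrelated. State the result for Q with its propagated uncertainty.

285 ± 33.9

Let w = c·p = 315. δw/w = √((1·δc/c)² + (1·δp/p)²) = √(0.00305 + 0.00401) = 0.0840, so δw = 26.5.
Q = w + x − z: δQ = √(δw² + δx² + δz²) = √(701 + 121 + 324) = 33.9
Q = 285.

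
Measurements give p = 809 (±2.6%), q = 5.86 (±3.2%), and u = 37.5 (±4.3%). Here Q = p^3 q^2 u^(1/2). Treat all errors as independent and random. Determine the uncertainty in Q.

Products/powers → add relative errors in quadrature, weighted by exponent:
  (3·δp/p)² = (3×0.0260)² = 0.00608;  (2·δq/q)² = (2×0.0320)² = 0.00410;  (½·δu/u)² = (0.5×0.0430)² = 0.000462
δQ/Q = √(0.0106) = 0.103
Q = 1.11e+11, so δQ = 0.103 × 1.11e+11 = 1.15e+10.

1.15e+10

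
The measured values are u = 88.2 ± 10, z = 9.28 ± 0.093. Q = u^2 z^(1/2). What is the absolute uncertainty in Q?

5380

Since Q is a product/quotient, work with relative uncertainties:
  (2·δu/u)² = (2×0.113)² = 0.0514;  (½·δz/z)² = (0.5×0.0100)² = 2.51e-05
δQ/Q = √(0.0514) = 0.227
Q = 23700, so δQ = 0.227 × 23700 = 5380.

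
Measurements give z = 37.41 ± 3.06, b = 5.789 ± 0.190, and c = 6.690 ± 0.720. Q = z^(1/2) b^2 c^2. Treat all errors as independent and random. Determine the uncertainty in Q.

Relative error in a monomial: (δQ/Q)² = Σ (nᵢ · δxᵢ/xᵢ)².
  (½·δz/z)² = (0.5×0.0818)² = 0.00167;  (2·δb/b)² = (2×0.0328)² = 0.00431;  (2·δc/c)² = (2×0.108)² = 0.0463
δQ/Q = √(0.0523) = 0.229
Q = 9174, so δQ = 0.229 × 9174 = 2100.

2100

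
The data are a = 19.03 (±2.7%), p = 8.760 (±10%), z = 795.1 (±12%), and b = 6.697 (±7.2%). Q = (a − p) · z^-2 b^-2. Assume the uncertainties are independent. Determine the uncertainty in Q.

Let u = a − p = 10.27. δu = √(δa² + δp²) = √(0.264 + 0.767) = 1.02, so δu/u = 0.0989.
Q is then a monomial in u, z, b:
δQ/Q = √((δu/u)² + (-2·δz/z)² + (-2·δb/b)²) = √(0.00978 + 0.0576 + 0.0207) = 0.297
Q = 3.622e-07, so δQ = 0.297 × 3.622e-07 = 1.08e-07.

1.08e-07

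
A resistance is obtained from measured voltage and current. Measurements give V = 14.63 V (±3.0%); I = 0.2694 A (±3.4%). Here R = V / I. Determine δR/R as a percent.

4.53%

Relative error in a monomial: (δR/R)² = Σ (nᵢ · δxᵢ/xᵢ)².
  (1·δV/V)² = (1×0.0300)² = 0.000900;  (-1·δI/I)² = (-1×0.0340)² = 0.00116
δR/R = √(0.00206) = 0.0453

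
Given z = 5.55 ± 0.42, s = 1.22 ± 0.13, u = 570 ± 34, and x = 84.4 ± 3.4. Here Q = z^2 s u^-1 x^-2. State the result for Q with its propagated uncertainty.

(9.26 ± 1.95) × 10^-6

Products/powers → add relative errors in quadrature, weighted by exponent:
  (2·δz/z)² = (2×0.0757)² = 0.0229;  (1·δs/s)² = (1×0.107)² = 0.0114;  (-1·δu/u)² = (-1×0.0596)² = 0.00356;  (-2·δx/x)² = (-2×0.0403)² = 0.00649
δQ/Q = √(0.0443) = 0.211
Q = 9.26e-06, so δQ = 0.211 × 9.26e-06 = 1.95e-06.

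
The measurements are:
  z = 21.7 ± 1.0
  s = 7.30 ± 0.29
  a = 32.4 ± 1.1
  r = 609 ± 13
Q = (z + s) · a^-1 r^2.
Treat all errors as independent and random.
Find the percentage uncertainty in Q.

6.53%

Let u = z + s = 29.0. δu = √(δz² + δs²) = √(1.00 + 0.0841) = 1.04, so δu/u = 0.0359.
Q is then a monomial in u, a, r:
δQ/Q = √((δu/u)² + (-1·δa/a)² + (2·δr/r)²) = √(0.00129 + 0.00115 + 0.00182) = 0.0653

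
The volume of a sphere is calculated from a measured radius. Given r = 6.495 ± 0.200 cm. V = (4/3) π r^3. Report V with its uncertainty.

1148 ± 106 cm^3

Each factor contributes (exponent × relative error)² to (δV/V)²:
  (3·δr/r)² = (3×0.0308)² = 0.00853
δV/V = √(0.00853) = 0.0924
V = 1148 cm^3, so δV = 0.0924 × 1148 = 106 cm^3.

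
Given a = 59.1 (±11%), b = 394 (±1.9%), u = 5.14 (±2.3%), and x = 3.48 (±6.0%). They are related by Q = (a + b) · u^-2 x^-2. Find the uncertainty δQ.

0.185

Let w = a + b = 453. δw = √(δa² + δb²) = √(42.3 + 56.0) = 9.91, so δw/w = 0.0219.
Q is then a monomial in w, u, x:
δQ/Q = √((δw/w)² + (-2·δu/u)² + (-2·δx/x)²) = √(0.000479 + 0.00212 + 0.0144) = 0.130
Q = 1.42, so δQ = 0.130 × 1.42 = 0.185.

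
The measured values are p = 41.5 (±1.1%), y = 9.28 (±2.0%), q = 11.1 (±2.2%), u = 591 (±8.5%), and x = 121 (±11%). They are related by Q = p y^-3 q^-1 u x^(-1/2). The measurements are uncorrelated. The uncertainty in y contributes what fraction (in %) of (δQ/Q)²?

(δQ/Q)² = (1·δp/p)² + (-3·δy/y)² + (-1·δq/q)² + (1·δu/u)² + (−½·δx/x)²
  p term: (1×0.0110)² = 0.000121
  y term: (-3×0.0200)² = 0.00360
  q term: (-1×0.0220)² = 0.000484
  u term: (1×0.0850)² = 0.00723
  x term: (-0.5×0.110)² = 0.00302
Total = 0.0145. Share from y = 0.00360/0.0145 = 0.249.

24.9%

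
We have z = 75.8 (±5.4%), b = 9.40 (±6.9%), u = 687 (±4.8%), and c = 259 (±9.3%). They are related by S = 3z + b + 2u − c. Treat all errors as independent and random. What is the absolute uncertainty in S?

Each term contributes (cᵢ δxᵢ)² to (δS)²:
  (3·δz)² = 151;  (δb)² = 0.421;  (2·δu)² = 4350;  (δc)² = 580
δS = √(5080) = 71.3

71.3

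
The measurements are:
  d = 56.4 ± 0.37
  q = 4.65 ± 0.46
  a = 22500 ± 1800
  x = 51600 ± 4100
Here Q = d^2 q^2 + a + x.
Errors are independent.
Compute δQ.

14400

Let p = d^2·q^2 = 68800. δp/p = √((2·δd/d)² + (2·δq/q)²) = √(0.000172 + 0.0391) = 0.198, so δp = 13600.
Q = p + a + x: δQ = √(δp² + δa² + δx²) = √(1.86e+08 + 3.24e+06 + 1.68e+07) = 14400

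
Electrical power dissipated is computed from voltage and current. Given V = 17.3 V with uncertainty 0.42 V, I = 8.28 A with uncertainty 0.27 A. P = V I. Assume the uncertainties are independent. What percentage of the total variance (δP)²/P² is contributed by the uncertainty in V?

(δP/P)² = (1·δV/V)² + (1·δI/I)²
  V term: (1×0.0243)² = 0.000589
  I term: (1×0.0326)² = 0.00106
Total = 0.00165. Share from V = 0.000589/0.00165 = 0.357.

35.7%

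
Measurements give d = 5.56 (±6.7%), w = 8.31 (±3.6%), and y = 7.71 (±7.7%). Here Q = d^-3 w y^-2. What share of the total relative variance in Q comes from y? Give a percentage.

36.3%

(δQ/Q)² = (-3·δd/d)² + (1·δw/w)² + (-2·δy/y)²
  d term: (-3×0.0670)² = 0.0404
  w term: (1×0.0360)² = 0.00130
  y term: (-2×0.0770)² = 0.0237
Total = 0.0654. Share from y = 0.0237/0.0654 = 0.363.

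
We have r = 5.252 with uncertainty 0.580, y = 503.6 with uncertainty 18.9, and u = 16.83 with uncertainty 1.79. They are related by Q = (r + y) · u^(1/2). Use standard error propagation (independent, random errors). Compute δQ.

Let w = r + y = 508.9. δw = √(δr² + δy²) = √(0.336 + 357) = 18.9, so δw/w = 0.0372.
Q is then a monomial in w, u:
δQ/Q = √((δw/w)² + (½·δu/u)²) = √(0.00138 + 0.00283) = 0.0649
Q = 2088, so δQ = 0.0649 × 2088 = 135.

135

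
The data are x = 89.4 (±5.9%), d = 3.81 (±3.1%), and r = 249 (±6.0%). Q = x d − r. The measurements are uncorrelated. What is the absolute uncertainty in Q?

Let p = x·d = 341. δp/p = √((1·δx/x)² + (1·δd/d)²) = √(0.00348 + 0.000961) = 0.0666, so δp = 22.7.
Q = p − r: δQ = √(δp² + δr²) = √(515 + 223) = 27.2

27.2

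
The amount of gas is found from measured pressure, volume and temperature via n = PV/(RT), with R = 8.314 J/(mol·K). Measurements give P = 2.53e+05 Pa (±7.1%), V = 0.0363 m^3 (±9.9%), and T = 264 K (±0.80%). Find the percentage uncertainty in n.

Relative error in a monomial: (δn/n)² = Σ (nᵢ · δxᵢ/xᵢ)².
  (1·δP/P)² = (1×0.0710)² = 0.00504;  (1·δV/V)² = (1×0.0990)² = 0.00980;  (-1·δT/T)² = (-1×0.00800)² = 6.4e-05
δn/n = √(0.0149) = 0.122

12.2%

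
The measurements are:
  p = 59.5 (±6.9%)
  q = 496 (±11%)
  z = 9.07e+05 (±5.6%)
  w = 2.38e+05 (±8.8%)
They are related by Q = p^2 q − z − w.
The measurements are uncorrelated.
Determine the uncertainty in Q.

Let h = p^2·q = 1.76e+06. δh/h = √((2·δp/p)² + (1·δq/q)²) = √(0.0190 + 0.0121) = 0.176, so δh = 3.1e+05.
Q = h − z − w: δQ = √(δh² + δz² + δw²) = √(9.6e+10 + 2.58e+09 + 4.39e+08) = 3.15e+05

3.15e+05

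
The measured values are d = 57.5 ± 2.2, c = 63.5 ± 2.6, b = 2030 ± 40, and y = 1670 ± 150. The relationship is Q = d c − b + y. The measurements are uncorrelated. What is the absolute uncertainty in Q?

Let p = d·c = 3650. δp/p = √((1·δd/d)² + (1·δc/c)²) = √(0.00146 + 0.00168) = 0.0560, so δp = 205.
Q = p − b + y: δQ = √(δp² + δb² + δy²) = √(41900 + 1600 + 22500) = 257

257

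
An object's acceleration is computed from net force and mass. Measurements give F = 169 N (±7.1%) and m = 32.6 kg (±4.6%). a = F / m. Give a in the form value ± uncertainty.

5.18 ± 0.439 m/s^2

a is a product of powers, so relative uncertainties combine in quadrature:
  (1·δF/F)² = (1×0.0710)² = 0.00504;  (-1·δm/m)² = (-1×0.0460)² = 0.00212
δa/a = √(0.00716) = 0.0846
a = 5.18 m/s^2, so δa = 0.0846 × 5.18 = 0.439 m/s^2.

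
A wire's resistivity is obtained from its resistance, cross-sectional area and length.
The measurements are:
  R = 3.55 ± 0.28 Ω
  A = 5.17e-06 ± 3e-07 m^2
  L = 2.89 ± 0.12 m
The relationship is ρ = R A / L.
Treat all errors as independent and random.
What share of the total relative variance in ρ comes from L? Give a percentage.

(δρ/ρ)² = (1·δR/R)² + (1·δA/A)² + (-1·δL/L)²
  R term: (1×0.0789)² = 0.00622
  A term: (1×0.0580)² = 0.00337
  L term: (-1×0.0415)² = 0.00172
Total = 0.0113. Share from L = 0.00172/0.0113 = 0.152.

15.2%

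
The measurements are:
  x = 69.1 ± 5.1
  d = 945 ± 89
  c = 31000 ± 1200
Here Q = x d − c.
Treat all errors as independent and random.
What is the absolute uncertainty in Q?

Let p = x·d = 65300. δp/p = √((1·δx/x)² + (1·δd/d)²) = √(0.00545 + 0.00887) = 0.120, so δp = 7810.
Q = p − c: δQ = √(δp² + δc²) = √(6.1e+07 + 1.44e+06) = 7900

7900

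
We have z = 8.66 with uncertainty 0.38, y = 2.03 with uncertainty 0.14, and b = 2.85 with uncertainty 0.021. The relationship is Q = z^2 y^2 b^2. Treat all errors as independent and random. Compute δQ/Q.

Each factor contributes (exponent × relative error)² to (δQ/Q)²:
  (2·δz/z)² = (2×0.0439)² = 0.00770;  (2·δy/y)² = (2×0.0690)² = 0.0190;  (2·δb/b)² = (2×0.00737)² = 0.000217
δQ/Q = √(0.0269) = 0.164

0.164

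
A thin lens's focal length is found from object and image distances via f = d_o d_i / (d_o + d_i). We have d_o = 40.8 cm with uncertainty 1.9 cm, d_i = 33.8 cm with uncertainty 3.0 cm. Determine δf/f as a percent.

5.29%

∂f/∂d_o = (d_i/(d_o+d_i))² = 0.205;  ∂f/∂d_i = (d_o/(d_o+d_i))² = 0.299
δf = √((∂f/∂d_o · δd_o)² + (∂f/∂d_i · δd_i)²) = √(0.152 + 0.805) = 0.978 cm
f = 18.5 cm, so δf/f = 0.978/18.5 = 0.0529.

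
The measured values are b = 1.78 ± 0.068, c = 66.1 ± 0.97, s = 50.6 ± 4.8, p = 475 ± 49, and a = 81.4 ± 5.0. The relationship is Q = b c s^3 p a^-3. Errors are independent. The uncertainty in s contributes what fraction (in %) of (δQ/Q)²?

63.6%

(δQ/Q)² = (1·δb/b)² + (1·δc/c)² + (3·δs/s)² + (1·δp/p)² + (-3·δa/a)²
  b term: (1×0.0382)² = 0.00146
  c term: (1×0.0147)² = 0.000215
  s term: (3×0.0949)² = 0.0810
  p term: (1×0.103)² = 0.0106
  a term: (-3×0.0614)² = 0.0340
Total = 0.127. Share from s = 0.0810/0.127 = 0.636.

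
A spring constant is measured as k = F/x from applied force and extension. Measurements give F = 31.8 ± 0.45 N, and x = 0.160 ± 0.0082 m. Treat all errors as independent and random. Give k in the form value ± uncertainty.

k is a product of powers, so relative uncertainties combine in quadrature:
  (1·δF/F)² = (1×0.0142)² = 0.000200;  (-1·δx/x)² = (-1×0.0513)² = 0.00263
δk/k = √(0.00283) = 0.0532
k = 199 N/m, so δk = 0.0532 × 199 = 10.6 N/m.

199 ± 10.6 N/m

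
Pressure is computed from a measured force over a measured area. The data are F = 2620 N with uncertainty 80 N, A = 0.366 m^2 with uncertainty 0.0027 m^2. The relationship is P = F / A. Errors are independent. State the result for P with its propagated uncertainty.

Products/powers → add relative errors in quadrature, weighted by exponent:
  (1·δF/F)² = (1×0.0305)² = 0.000932;  (-1·δA/A)² = (-1×0.00738)² = 5.44e-05
δP/P = √(0.000987) = 0.0314
P = 7160 Pa, so δP = 0.0314 × 7160 = 225 Pa.

7160 ± 225 Pa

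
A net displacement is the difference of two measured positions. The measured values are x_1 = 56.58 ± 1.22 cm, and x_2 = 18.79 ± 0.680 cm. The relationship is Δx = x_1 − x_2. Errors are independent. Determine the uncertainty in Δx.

1.40 cm

Absolute uncertainties add in quadrature for a linear combination:
  (δx_1)² = 1.49;  (δx_2)² = 0.462
δΔx = √(1.95) = 1.40 cm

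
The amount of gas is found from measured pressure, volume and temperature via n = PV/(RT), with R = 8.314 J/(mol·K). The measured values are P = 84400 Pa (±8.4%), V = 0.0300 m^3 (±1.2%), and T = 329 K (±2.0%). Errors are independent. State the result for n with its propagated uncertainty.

Relative error in a monomial: (δn/n)² = Σ (nᵢ · δxᵢ/xᵢ)².
  (1·δP/P)² = (1×0.0840)² = 0.00706;  (1·δV/V)² = (1×0.0120)² = 0.000144;  (-1·δT/T)² = (-1×0.0200)² = 0.000400
δn/n = √(0.00760) = 0.0872
n = 0.926 mol, so δn = 0.0872 × 0.926 = 0.0807 mol.

0.926 ± 0.0807 mol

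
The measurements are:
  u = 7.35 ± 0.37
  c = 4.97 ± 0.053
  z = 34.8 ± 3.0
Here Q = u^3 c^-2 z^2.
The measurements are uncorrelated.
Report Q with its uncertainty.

19500 ± 4480

For a monomial Q ∝ u^3, c^-2, z^2, fractional errors add in quadrature:
  (3·δu/u)² = (3×0.0503)² = 0.0228;  (-2·δc/c)² = (-2×0.0107)² = 0.000455;  (2·δz/z)² = (2×0.0862)² = 0.0297
δQ/Q = √(0.0530) = 0.230
Q = 19500, so δQ = 0.230 × 19500 = 4480.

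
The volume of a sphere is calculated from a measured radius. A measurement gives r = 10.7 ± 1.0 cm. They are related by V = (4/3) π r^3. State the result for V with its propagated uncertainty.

Relative error in a monomial: (δV/V)² = Σ (nᵢ · δxᵢ/xᵢ)².
  (3·δr/r)² = (3×0.0935)² = 0.0786
δV/V = √(0.0786) = 0.280
V = 5130 cm^3, so δV = 0.280 × 5130 = 1440 cm^3.

5130 ± 1440 cm^3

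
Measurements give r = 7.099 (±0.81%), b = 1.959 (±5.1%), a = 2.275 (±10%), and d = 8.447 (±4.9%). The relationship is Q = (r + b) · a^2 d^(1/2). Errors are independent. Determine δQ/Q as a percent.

Let u = r + b = 9.058. δu = √(δr² + δb²) = √(0.00331 + 0.00998) = 0.115, so δu/u = 0.0127.
Q is then a monomial in u, a, d:
δQ/Q = √((δu/u)² + (2·δa/a)² + (½·δd/d)²) = √(0.000162 + 0.0400 + 0.000600) = 0.202

20.2%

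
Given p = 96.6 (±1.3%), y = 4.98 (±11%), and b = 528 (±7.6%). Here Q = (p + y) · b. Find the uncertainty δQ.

Let u = p + y = 102. δu = √(δp² + δy²) = √(1.58 + 0.300) = 1.37, so δu/u = 0.0135.
Q is then a monomial in u, b:
δQ/Q = √((δu/u)² + (1·δb/b)²) = √(0.000182 + 0.00578) = 0.0772
Q = 53600, so δQ = 0.0772 × 53600 = 4140.

4140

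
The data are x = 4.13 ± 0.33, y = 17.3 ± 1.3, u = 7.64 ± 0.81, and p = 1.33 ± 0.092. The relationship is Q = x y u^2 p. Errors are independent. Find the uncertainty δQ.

Each factor contributes (exponent × relative error)² to (δQ/Q)²:
  (1·δx/x)² = (1×0.0799)² = 0.00638;  (1·δy/y)² = (1×0.0751)² = 0.00565;  (2·δu/u)² = (2×0.106)² = 0.0450;  (1·δp/p)² = (1×0.0692)² = 0.00478
δQ/Q = √(0.0618) = 0.249
Q = 5550, so δQ = 0.249 × 5550 = 1380.

1380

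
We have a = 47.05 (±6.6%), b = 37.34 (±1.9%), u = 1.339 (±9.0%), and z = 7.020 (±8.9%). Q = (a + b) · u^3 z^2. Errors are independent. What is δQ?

Let w = a + b = 84.39. δw = √(δa² + δb²) = √(9.64 + 0.503) = 3.19, so δw/w = 0.0377.
Q is then a monomial in w, u, z:
δQ/Q = √((δw/w)² + (3·δu/u)² + (2·δz/z)²) = √(0.00142 + 0.0729 + 0.0317) = 0.326
Q = 9984, so δQ = 0.326 × 9984 = 3250.

3250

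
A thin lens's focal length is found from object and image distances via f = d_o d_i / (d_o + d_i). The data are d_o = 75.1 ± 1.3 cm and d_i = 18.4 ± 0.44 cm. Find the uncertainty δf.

∂f/∂d_o = (d_i/(d_o+d_i))² = 0.0387;  ∂f/∂d_i = (d_o/(d_o+d_i))² = 0.645
δf = √((∂f/∂d_o · δd_o)² + (∂f/∂d_i · δd_i)²) = √(0.00253 + 0.0806) = 0.288 cm

0.288 cm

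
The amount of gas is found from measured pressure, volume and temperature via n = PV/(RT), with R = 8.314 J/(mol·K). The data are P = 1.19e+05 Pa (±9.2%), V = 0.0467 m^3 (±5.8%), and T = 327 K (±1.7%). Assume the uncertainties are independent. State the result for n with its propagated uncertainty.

For a monomial n ∝ P, V, T^-1, fractional errors add in quadrature:
  (1·δP/P)² = (1×0.0920)² = 0.00846;  (1·δV/V)² = (1×0.0580)² = 0.00336;  (-1·δT/T)² = (-1×0.0170)² = 0.000289
δn/n = √(0.0121) = 0.110
n = 2.04 mol, so δn = 0.110 × 2.04 = 0.225 mol.

2.04 ± 0.225 mol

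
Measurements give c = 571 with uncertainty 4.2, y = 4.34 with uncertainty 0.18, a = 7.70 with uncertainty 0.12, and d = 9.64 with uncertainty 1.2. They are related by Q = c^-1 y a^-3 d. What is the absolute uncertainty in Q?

Relative error in a monomial: (δQ/Q)² = Σ (nᵢ · δxᵢ/xᵢ)².
  (-1·δc/c)² = (-1×0.00736)² = 5.41e-05;  (1·δy/y)² = (1×0.0415)² = 0.00172;  (-3·δa/a)² = (-3×0.0156)² = 0.00219;  (1·δd/d)² = (1×0.124)² = 0.0155
δQ/Q = √(0.0195) = 0.139
Q = 0.000160, so δQ = 0.139 × 0.000160 = 2.24e-05.

2.24e-05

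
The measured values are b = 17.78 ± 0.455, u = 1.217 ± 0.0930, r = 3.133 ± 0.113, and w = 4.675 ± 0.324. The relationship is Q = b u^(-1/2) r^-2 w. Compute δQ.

0.845

Q is a product of powers, so relative uncertainties combine in quadrature:
  (1·δb/b)² = (1×0.0256)² = 0.000655;  (−½·δu/u)² = (-0.5×0.0764)² = 0.00146;  (-2·δr/r)² = (-2×0.0361)² = 0.00520;  (1·δw/w)² = (1×0.0693)² = 0.00480
δQ/Q = √(0.0121) = 0.110
Q = 7.676, so δQ = 0.110 × 7.676 = 0.845.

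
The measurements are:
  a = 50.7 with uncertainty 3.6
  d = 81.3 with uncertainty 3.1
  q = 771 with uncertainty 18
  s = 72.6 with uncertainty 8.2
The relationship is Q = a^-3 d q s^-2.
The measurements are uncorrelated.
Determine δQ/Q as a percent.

31.4%

Q is a product of powers, so relative uncertainties combine in quadrature:
  (-3·δa/a)² = (-3×0.0710)² = 0.0454;  (1·δd/d)² = (1×0.0381)² = 0.00145;  (1·δq/q)² = (1×0.0233)² = 0.000545;  (-2·δs/s)² = (-2×0.113)² = 0.0510
δQ/Q = √(0.0984) = 0.314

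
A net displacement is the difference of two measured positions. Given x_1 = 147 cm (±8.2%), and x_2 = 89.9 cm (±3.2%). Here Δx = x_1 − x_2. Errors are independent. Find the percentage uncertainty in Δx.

21.7%

Absolute uncertainties add in quadrature for a linear combination:
  (δx_1)² = 145;  (δx_2)² = 8.28
δΔx = √(154) = 12.4 cm
Δx = 57.1 cm, so δΔx/Δx = 12.4/57.1 = 0.217.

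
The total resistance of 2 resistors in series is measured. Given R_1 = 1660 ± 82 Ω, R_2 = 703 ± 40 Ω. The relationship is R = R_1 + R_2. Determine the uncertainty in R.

91.2 Ω

Each term contributes (cᵢ δxᵢ)² to (δR)²:
  (δR_1)² = 6720;  (δR_2)² = 1600
δR = √(8320) = 91.2 Ω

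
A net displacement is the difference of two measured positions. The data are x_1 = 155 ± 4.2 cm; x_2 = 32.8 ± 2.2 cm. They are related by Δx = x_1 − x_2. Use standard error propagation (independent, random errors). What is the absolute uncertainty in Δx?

4.74 cm

Each term contributes (cᵢ δxᵢ)² to (δΔx)²:
  (δx_1)² = 17.6;  (δx_2)² = 4.84
δΔx = √(22.5) = 4.74 cm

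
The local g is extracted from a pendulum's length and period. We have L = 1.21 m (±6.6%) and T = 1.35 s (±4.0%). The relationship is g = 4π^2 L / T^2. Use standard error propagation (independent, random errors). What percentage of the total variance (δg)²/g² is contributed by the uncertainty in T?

(δg/g)² = (1·δL/L)² + (-2·δT/T)²
  L term: (1×0.0660)² = 0.00436
  T term: (-2×0.0400)² = 0.00640
Total = 0.0108. Share from T = 0.00640/0.0108 = 0.595.

59.5%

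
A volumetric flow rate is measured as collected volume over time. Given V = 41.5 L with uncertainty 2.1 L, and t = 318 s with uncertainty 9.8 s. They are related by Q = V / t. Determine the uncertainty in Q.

0.00773 L/s

Relative error in a monomial: (δQ/Q)² = Σ (nᵢ · δxᵢ/xᵢ)².
  (1·δV/V)² = (1×0.0506)² = 0.00256;  (-1·δt/t)² = (-1×0.0308)² = 0.000950
δQ/Q = √(0.00351) = 0.0592
Q = 0.131 L/s, so δQ = 0.0592 × 0.131 = 0.00773 L/s.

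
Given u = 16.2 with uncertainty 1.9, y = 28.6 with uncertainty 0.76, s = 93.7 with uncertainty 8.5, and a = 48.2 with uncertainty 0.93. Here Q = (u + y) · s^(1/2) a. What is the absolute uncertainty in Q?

Let w = u + y = 44.8. δw = √(δu² + δy²) = √(3.61 + 0.578) = 2.05, so δw/w = 0.0457.
Q is then a monomial in w, s, a:
δQ/Q = √((δw/w)² + (½·δs/s)² + (1·δa/a)²) = √(0.00209 + 0.00206 + 0.000372) = 0.0672
Q = 20900, so δQ = 0.0672 × 20900 = 1400.

1400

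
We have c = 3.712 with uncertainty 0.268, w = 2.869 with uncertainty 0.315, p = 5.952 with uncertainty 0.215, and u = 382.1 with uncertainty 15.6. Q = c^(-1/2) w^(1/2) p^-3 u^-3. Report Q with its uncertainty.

(7.474 ± 1.32) × 10^-11

For a monomial Q ∝ c^(-1/2), w^(1/2), p^-3, u^-3, fractional errors add in quadrature:
  (−½·δc/c)² = (-0.5×0.0722)² = 0.00130;  (½·δw/w)² = (0.5×0.110)² = 0.00301;  (-3·δp/p)² = (-3×0.0361)² = 0.0117;  (-3·δu/u)² = (-3×0.0408)² = 0.0150
δQ/Q = √(0.0311) = 0.176
Q = 7.474e-11, so δQ = 0.176 × 7.474e-11 = 1.32e-11.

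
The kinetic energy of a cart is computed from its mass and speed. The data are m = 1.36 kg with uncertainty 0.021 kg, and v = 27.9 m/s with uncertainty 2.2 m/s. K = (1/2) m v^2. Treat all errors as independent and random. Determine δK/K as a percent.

15.8%

Relative error in a monomial: (δK/K)² = Σ (nᵢ · δxᵢ/xᵢ)².
  (1·δm/m)² = (1×0.0154)² = 0.000238;  (2·δv/v)² = (2×0.0789)² = 0.0249
δK/K = √(0.0251) = 0.158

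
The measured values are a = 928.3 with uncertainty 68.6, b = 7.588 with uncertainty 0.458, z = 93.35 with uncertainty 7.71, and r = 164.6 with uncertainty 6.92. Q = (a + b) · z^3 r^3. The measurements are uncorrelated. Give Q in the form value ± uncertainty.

(3.395 ± 0.976) × 10^15

Let u = a + b = 935.9. δu = √(δa² + δb²) = √(4710 + 0.210) = 68.6, so δu/u = 0.0733.
Q is then a monomial in u, z, r:
δQ/Q = √((δu/u)² + (3·δz/z)² + (3·δr/r)²) = √(0.00537 + 0.0614 + 0.0159) = 0.288
Q = 3.395e+15, so δQ = 0.288 × 3.395e+15 = 9.76e+14.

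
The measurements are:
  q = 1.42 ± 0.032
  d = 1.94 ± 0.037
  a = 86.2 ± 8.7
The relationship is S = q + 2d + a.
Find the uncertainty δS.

Absolute uncertainties add in quadrature for a linear combination:
  (δq)² = 0.00102;  (2·δd)² = 0.00548;  (δa)² = 75.7
δS = √(75.7) = 8.70

8.70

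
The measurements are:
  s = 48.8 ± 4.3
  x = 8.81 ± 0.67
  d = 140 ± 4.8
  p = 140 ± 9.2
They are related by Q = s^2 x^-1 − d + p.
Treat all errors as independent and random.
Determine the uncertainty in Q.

52.9

Let w = s^2·x^-1 = 270. δw/w = √((2·δs/s)² + (-1·δx/x)²) = √(0.0311 + 0.00578) = 0.192, so δw = 51.9.
Q = w − d + p: δQ = √(δw² + δd² + δp²) = √(2690 + 23.0 + 84.6) = 52.9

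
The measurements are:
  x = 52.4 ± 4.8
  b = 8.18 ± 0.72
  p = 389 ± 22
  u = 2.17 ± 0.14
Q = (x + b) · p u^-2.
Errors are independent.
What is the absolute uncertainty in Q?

Let w = x + b = 60.6. δw = √(δx² + δb²) = √(23.0 + 0.518) = 4.85, so δw/w = 0.0801.
Q is then a monomial in w, p, u:
δQ/Q = √((δw/w)² + (1·δp/p)² + (-2·δu/u)²) = √(0.00642 + 0.00320 + 0.0166) = 0.162
Q = 5000, so δQ = 0.162 × 5000 = 811.

811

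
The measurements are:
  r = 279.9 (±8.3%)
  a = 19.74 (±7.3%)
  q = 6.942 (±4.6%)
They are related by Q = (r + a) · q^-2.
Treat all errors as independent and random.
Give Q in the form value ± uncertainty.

Let u = r + a = 299.6. δu = √(δr² + δa²) = √(540 + 2.08) = 23.3, so δu/u = 0.0777.
Q is then a monomial in u, q:
δQ/Q = √((δu/u)² + (-2·δq/q)²) = √(0.00603 + 0.00846) = 0.120
Q = 6.218, so δQ = 0.120 × 6.218 = 0.749.

6.218 ± 0.749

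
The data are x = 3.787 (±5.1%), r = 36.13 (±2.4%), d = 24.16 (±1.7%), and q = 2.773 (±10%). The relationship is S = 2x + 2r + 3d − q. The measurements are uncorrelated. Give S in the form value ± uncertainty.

149.5 ± 2.18

For a sum/difference, combine absolute errors in quadrature:
  (2·δx)² = 0.149;  (2·δr)² = 3.01;  (3·δd)² = 1.52;  (δq)² = 0.0769
δS = √(4.75) = 2.18
S = 149.5.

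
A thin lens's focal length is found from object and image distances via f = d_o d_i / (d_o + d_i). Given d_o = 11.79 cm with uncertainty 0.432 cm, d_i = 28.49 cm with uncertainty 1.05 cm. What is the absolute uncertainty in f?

∂f/∂d_o = (d_i/(d_o+d_i))² = 0.500;  ∂f/∂d_i = (d_o/(d_o+d_i))² = 0.0857
δf = √((∂f/∂d_o · δd_o)² + (∂f/∂d_i · δd_i)²) = √(0.0467 + 0.00809) = 0.234 cm

0.234 cm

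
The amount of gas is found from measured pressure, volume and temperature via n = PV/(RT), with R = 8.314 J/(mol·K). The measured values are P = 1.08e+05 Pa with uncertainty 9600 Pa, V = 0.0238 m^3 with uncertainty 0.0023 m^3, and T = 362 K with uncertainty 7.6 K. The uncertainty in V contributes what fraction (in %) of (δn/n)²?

52.8%

(δn/n)² = (1·δP/P)² + (1·δV/V)² + (-1·δT/T)²
  P term: (1×0.0889)² = 0.00790
  V term: (1×0.0966)² = 0.00934
  T term: (-1×0.0210)² = 0.000441
Total = 0.0177. Share from V = 0.00934/0.0177 = 0.528.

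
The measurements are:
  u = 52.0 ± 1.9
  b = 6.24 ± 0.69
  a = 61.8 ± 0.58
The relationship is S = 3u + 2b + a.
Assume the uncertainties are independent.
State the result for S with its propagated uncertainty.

Each term contributes (cᵢ δxᵢ)² to (δS)²:
  (3·δu)² = 32.5;  (2·δb)² = 1.90;  (δa)² = 0.336
δS = √(34.7) = 5.89
S = 230.

230 ± 5.89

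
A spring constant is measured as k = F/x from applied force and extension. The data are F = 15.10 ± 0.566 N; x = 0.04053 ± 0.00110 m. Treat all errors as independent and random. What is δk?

Relative error in a monomial: (δk/k)² = Σ (nᵢ · δxᵢ/xᵢ)².
  (1·δF/F)² = (1×0.0375)² = 0.00141;  (-1·δx/x)² = (-1×0.0271)² = 0.000737
δk/k = √(0.00214) = 0.0463
k = 372.6 N/m, so δk = 0.0463 × 372.6 = 17.2 N/m.

17.2 N/m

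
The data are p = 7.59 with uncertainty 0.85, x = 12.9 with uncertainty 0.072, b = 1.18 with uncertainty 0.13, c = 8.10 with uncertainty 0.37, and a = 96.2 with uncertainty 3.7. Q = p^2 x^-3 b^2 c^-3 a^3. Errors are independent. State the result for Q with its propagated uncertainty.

Relative error in a monomial: (δQ/Q)² = Σ (nᵢ · δxᵢ/xᵢ)².
  (2·δp/p)² = (2×0.112)² = 0.0502;  (-3·δx/x)² = (-3×0.00558)² = 0.000280;  (2·δb/b)² = (2×0.110)² = 0.0485;  (-3·δc/c)² = (-3×0.0457)² = 0.0188;  (3·δa/a)² = (3×0.0385)² = 0.0133
δQ/Q = √(0.131) = 0.362
Q = 62.6, so δQ = 0.362 × 62.6 = 22.7.

62.6 ± 22.7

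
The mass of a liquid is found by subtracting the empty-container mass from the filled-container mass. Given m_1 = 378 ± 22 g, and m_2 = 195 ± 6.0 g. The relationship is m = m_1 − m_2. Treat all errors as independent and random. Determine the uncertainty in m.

m is a linear combination, so absolute uncertainties add in quadrature:
  (δm_1)² = 484;  (δm_2)² = 36.0
δm = √(520) = 22.8 g

22.8 g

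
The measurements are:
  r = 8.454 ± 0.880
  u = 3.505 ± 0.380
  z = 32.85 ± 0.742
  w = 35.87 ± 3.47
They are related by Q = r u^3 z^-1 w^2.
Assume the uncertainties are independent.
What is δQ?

Each factor contributes (exponent × relative error)² to (δQ/Q)²:
  (1·δr/r)² = (1×0.104)² = 0.0108;  (3·δu/u)² = (3×0.108)² = 0.106;  (-1·δz/z)² = (-1×0.0226)² = 0.000510;  (2·δw/w)² = (2×0.0967)² = 0.0374
δQ/Q = √(0.155) = 0.393
Q = 14260, so δQ = 0.393 × 14260 = 5610.

5610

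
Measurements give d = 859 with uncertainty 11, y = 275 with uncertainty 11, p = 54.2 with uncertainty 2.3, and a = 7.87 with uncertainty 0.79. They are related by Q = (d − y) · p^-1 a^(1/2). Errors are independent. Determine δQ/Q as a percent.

Let u = d − y = 584. δu = √(δd² + δy²) = √(121 + 121) = 15.6, so δu/u = 0.0266.
Q is then a monomial in u, p, a:
δQ/Q = √((δu/u)² + (-1·δp/p)² + (½·δa/a)²) = √(0.000710 + 0.00180 + 0.00252) = 0.0709

7.09%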